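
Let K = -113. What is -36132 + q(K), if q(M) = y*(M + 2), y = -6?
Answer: -35466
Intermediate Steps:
q(M) = -12 - 6*M (q(M) = -6*(M + 2) = -6*(2 + M) = -12 - 6*M)
-36132 + q(K) = -36132 + (-12 - 6*(-113)) = -36132 + (-12 + 678) = -36132 + 666 = -35466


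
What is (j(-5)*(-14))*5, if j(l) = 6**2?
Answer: -2520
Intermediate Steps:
j(l) = 36
(j(-5)*(-14))*5 = (36*(-14))*5 = -504*5 = -2520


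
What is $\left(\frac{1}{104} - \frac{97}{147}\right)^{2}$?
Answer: $\frac{98823481}{233722944} \approx 0.42282$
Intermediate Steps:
$\left(\frac{1}{104} - \frac{97}{147}\right)^{2} = \left(- \frac{9941}{15288}\right)^{2} = \frac{98823481}{233722944}$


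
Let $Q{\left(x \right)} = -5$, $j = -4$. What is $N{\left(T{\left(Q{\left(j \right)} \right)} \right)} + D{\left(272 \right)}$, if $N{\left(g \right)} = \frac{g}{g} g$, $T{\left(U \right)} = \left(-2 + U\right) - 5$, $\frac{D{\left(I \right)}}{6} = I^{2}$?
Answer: $443892$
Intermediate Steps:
$D{\left(I \right)} = 6 I^{2}$
$T{\left(U \right)} = -7 + U$
$N{\left(g \right)} = g$ ($N{\left(g \right)} = 1 g = g$)
$N{\left(T{\left(Q{\left(j \right)} \right)} \right)} + D{\left(272 \right)} = \left(-7 - 5\right) + 6 \cdot 272^{2} = -12 + 6 \cdot 73984 = -12 + 443904 = 443892$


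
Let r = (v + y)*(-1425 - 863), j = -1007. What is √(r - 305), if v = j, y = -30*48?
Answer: √5598431 ≈ 2366.1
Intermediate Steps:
y = -1440
v = -1007
r = 5598736 (r = (-1007 - 1440)*(-1425 - 863) = -2447*(-2288) = 5598736)
√(r - 305) = √(5598736 - 305) = √5598431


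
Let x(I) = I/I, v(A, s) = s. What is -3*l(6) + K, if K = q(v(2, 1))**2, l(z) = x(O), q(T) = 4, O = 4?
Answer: 13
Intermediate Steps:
x(I) = 1
l(z) = 1
K = 16 (K = 4**2 = 16)
-3*l(6) + K = -3*1 + 16 = -3 + 16 = 13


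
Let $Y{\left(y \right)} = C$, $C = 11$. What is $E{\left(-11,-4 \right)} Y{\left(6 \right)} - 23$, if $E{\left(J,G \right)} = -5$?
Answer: $-78$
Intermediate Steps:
$Y{\left(y \right)} = 11$
$E{\left(-11,-4 \right)} Y{\left(6 \right)} - 23 = \left(-5\right) 11 - 23 = -55 - 23 = -78$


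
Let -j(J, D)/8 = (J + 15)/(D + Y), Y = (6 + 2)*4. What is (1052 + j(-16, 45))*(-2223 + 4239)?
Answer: 23331456/11 ≈ 2.1210e+6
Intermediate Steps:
Y = 32 (Y = 8*4 = 32)
j(J, D) = -8*(15 + J)/(32 + D) (j(J, D) = -8*(J + 15)/(D + 32) = -8*(15 + J)/(32 + D))
(1052 + j(-16, 45))*(-2223 + 4239) = (1052 + 8*(-15 - 1*(-16))/(32 + 45))*(-2223 + 4239) = (1052 + 8*(-15 + 16)/77)*2016 = (1052 + 8*(1/77)*1)*2016 = (1052 + 8/77)*2016 = (81012/77)*2016 = 23331456/11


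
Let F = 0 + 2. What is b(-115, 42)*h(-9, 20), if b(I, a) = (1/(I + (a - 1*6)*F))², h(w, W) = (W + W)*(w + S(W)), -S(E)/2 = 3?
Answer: -600/1849 ≈ -0.32450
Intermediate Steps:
F = 2
S(E) = -6 (S(E) = -2*3 = -6)
h(w, W) = 2*W*(-6 + w) (h(w, W) = (W + W)*(w - 6) = (2*W)*(-6 + w) = 2*W*(-6 + w))
b(I, a) = (-12 + I + 2*a)⁻² (b(I, a) = (1/(I + (a - 1*6)*2))² = (1/(I + (a - 6)*2))² = (1/(I + (-6 + a)*2))² = (1/(I + (-12 + 2*a)))² = (1/(-12 + I + 2*a))² = (-12 + I + 2*a)⁻²)
b(-115, 42)*h(-9, 20) = (2*20*(-6 - 9))/(-12 - 115 + 2*42)² = (2*20*(-15))/(-12 - 115 + 84)² = -600/(-43)² = (1/1849)*(-600) = -600/1849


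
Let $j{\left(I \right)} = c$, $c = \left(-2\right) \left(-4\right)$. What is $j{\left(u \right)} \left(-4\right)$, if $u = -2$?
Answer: $-32$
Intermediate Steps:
$c = 8$
$j{\left(I \right)} = 8$
$j{\left(u \right)} \left(-4\right) = 8 \left(-4\right) = -32$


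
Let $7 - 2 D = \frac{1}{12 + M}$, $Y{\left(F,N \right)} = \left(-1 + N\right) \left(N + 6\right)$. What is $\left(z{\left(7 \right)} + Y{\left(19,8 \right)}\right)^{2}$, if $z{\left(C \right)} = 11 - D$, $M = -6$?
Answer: $\frac{1605289}{144} \approx 11148.0$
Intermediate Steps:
$Y{\left(F,N \right)} = \left(-1 + N\right) \left(6 + N\right)$
$D = \frac{41}{12}$ ($D = \frac{7}{2} - \frac{1}{2 \left(12 - 6\right)} = \frac{7}{2} - \frac{1}{2 \cdot 6} = \frac{7}{2} - \frac{1}{12} = \frac{41}{12} \approx 3.4167$)
$z{\left(C \right)} = \frac{91}{12}$ ($z{\left(C \right)} = 11 - \frac{41}{12} = \frac{91}{12}$)
$\left(z{\left(7 \right)} + Y{\left(19,8 \right)}\right)^{2} = \left(\frac{91}{12} + \left(-6 + 8^{2} + 5 \cdot 8\right)\right)^{2} = \left(\frac{91}{12} + \left(-6 + 64 + 40\right)\right)^{2} = \left(\frac{91}{12} + 98\right)^{2} = \left(\frac{1267}{12}\right)^{2} = \frac{1605289}{144}$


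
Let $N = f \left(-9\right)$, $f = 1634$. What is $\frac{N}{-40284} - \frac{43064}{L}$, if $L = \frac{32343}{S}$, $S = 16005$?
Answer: $- \frac{514163724643}{24127878} \approx -21310.0$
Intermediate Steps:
$N = -14706$ ($N = 1634 \left(-9\right) = -14706$)
$L = \frac{10781}{5335}$ ($L = \frac{32343}{16005} = 32343 \cdot \frac{1}{16005} = \frac{10781}{5335} \approx 2.0208$)
$\frac{N}{-40284} - \frac{43064}{L} = - \frac{14706}{-40284} - \frac{43064}{\frac{10781}{5335}} = \left(-14706\right) \left(- \frac{1}{40284}\right) - \frac{229746440}{10781} = \frac{817}{2238} - \frac{229746440}{10781} = - \frac{514163724643}{24127878}$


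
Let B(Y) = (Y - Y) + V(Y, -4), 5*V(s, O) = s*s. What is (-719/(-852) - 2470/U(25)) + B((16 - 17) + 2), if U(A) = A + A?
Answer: -205997/4260 ≈ -48.356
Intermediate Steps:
U(A) = 2*A
V(s, O) = s²/5 (V(s, O) = (s*s)/5 = s²/5)
B(Y) = Y²/5 (B(Y) = (Y - Y) + Y²/5 = 0 + Y²/5 = Y²/5)
(-719/(-852) - 2470/U(25)) + B((16 - 17) + 2) = (-719/(-852) - 2470/(2*25)) + ((16 - 17) + 2)²/5 = (-719*(-1/852) - 2470/50) + (-1 + 2)²/5 = (719/852 - 2470*1/50) + (⅕)*1² = (719/852 - 247/5) + (⅕)*1 = -206849/4260 + ⅕ = -205997/4260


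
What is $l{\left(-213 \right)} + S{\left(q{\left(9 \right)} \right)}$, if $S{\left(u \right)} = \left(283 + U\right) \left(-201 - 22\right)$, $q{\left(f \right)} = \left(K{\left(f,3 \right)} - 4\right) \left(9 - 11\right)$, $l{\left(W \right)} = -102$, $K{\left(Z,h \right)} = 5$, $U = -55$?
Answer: $-50946$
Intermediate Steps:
$q{\left(f \right)} = -2$ ($q{\left(f \right)} = \left(5 - 4\right) \left(9 - 11\right) = 1 \left(-2\right) = -2$)
$S{\left(u \right)} = -50844$ ($S{\left(u \right)} = \left(283 - 55\right) \left(-201 - 22\right) = 228 \left(-223\right) = -50844$)
$l{\left(-213 \right)} + S{\left(q{\left(9 \right)} \right)} = -102 - 50844 = -50946$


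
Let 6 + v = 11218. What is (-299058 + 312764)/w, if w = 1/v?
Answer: 153671672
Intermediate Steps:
v = 11212 (v = -6 + 11218 = 11212)
w = 1/11212 ≈ 8.9190e-5
(-299058 + 312764)/w = (-299058 + 312764)/(1/11212) = 13706*11212 = 153671672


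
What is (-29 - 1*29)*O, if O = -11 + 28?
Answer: -986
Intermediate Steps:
O = 17
(-29 - 1*29)*O = (-29 - 1*29)*17 = (-29 - 29)*17 = -58*17 = -986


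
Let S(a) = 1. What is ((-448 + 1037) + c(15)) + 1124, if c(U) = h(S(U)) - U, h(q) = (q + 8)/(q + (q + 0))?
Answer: 3405/2 ≈ 1702.5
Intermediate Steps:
h(q) = (8 + q)/(2*q) (h(q) = (8 + q)/(q + q) = (8 + q)/((2*q)) = (8 + q)*(1/(2*q)) = (8 + q)/(2*q))
c(U) = 9/2 - U (c(U) = (½)*(8 + 1)/1 - U = (½)*1*9 - U = 9/2 - U)
((-448 + 1037) + c(15)) + 1124 = ((-448 + 1037) + (9/2 - 1*15)) + 1124 = (589 + (9/2 - 15)) + 1124 = (589 - 21/2) + 1124 = 1157/2 + 1124 = 3405/2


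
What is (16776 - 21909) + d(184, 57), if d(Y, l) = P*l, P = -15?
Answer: -5988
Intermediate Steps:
d(Y, l) = -15*l
(16776 - 21909) + d(184, 57) = (16776 - 21909) - 15*57 = -5133 - 855 = -5988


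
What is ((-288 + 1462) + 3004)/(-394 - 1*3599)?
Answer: -4178/3993 ≈ -1.0463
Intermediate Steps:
((-288 + 1462) + 3004)/(-394 - 1*3599) = (1174 + 3004)/(-394 - 3599) = 4178/(-3993) = 4178*(-1/3993) = -4178/3993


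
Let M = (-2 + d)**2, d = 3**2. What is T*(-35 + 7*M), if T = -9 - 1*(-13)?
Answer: 1232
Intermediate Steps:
d = 9
M = 49 (M = (-2 + 9)**2 = 7**2 = 49)
T = 4 (T = -9 + 13 = 4)
T*(-35 + 7*M) = 4*(-35 + 7*49) = 4*(-35 + 343) = 4*308 = 1232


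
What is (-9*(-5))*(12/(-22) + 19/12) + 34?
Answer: 3551/44 ≈ 80.705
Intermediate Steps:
(-9*(-5))*(12/(-22) + 19/12) + 34 = 45*(12*(-1/22) + 19*(1/12)) + 34 = 45*(-6/11 + 19/12) + 34 = 45*(137/132) + 34 = 2055/44 + 34 = 3551/44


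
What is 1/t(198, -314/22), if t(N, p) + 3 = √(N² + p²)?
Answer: 363/4767244 + 11*√4768333/4767244 ≈ 0.0051147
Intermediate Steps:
t(N, p) = -3 + √(N² + p²)
1/t(198, -314/22) = 1/(-3 + √(198² + (-314/22)²)) = 1/(-3 + √(39204 + (-314*1/22)²)) = 1/(-3 + √(39204 + (-157/11)²)) = 1/(-3 + √(39204 + 24649/121)) = 1/(-3 + √(4768333/121)) = 1/(-3 + √4768333/11)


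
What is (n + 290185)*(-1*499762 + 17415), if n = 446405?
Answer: -355291976730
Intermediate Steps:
(n + 290185)*(-1*499762 + 17415) = (446405 + 290185)*(-1*499762 + 17415) = 736590*(-499762 + 17415) = 736590*(-482347) = -355291976730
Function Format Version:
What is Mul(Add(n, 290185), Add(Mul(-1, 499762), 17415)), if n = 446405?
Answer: -355291976730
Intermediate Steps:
Mul(Add(n, 290185), Add(Mul(-1, 499762), 17415)) = Mul(Add(446405, 290185), Add(Mul(-1, 499762), 17415)) = Mul(736590, Add(-499762, 17415)) = Mul(736590, -482347) = -355291976730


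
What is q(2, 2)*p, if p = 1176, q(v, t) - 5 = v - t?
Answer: 5880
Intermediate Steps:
q(v, t) = 5 + v - t (q(v, t) = 5 + (v - t) = 5 + v - t)
q(2, 2)*p = (5 + 2 - 1*2)*1176 = (5 + 2 - 2)*1176 = 5*1176 = 5880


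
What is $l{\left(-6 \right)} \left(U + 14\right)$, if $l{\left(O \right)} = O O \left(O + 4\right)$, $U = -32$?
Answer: $1296$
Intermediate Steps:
$l{\left(O \right)} = O^{2} \left(4 + O\right)$
$l{\left(-6 \right)} \left(U + 14\right) = \left(-6\right)^{2} \left(4 - 6\right) \left(-32 + 14\right) = 36 \left(-2\right) \left(-18\right) = \left(-72\right) \left(-18\right) = 1296$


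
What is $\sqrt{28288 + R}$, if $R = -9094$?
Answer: $\sqrt{19194} \approx 138.54$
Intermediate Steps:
$\sqrt{28288 + R} = \sqrt{28288 - 9094} = \sqrt{19194}$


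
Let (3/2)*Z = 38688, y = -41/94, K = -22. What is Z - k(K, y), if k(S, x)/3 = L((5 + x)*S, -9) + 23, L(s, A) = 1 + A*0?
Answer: 25720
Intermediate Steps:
y = -41/94 (y = -41*1/94 = -41/94 ≈ -0.43617)
Z = 25792 (Z = (2/3)*38688 = 25792)
L(s, A) = 1 (L(s, A) = 1 + 0 = 1)
k(S, x) = 72 (k(S, x) = 3*(1 + 23) = 3*24 = 72)
Z - k(K, y) = 25792 - 1*72 = 25792 - 72 = 25720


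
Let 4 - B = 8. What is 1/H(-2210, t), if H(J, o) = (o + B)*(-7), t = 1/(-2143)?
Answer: 2143/60011 ≈ 0.035710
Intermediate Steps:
B = -4 (B = 4 - 1*8 = 4 - 8 = -4)
t = -1/2143 ≈ -0.00046664
H(J, o) = 28 - 7*o (H(J, o) = (o - 4)*(-7) = (-4 + o)*(-7) = 28 - 7*o)
1/H(-2210, t) = 1/(28 - 7*(-1/2143)) = 1/(28 + 7/2143) = 1/(60011/2143) = 2143/60011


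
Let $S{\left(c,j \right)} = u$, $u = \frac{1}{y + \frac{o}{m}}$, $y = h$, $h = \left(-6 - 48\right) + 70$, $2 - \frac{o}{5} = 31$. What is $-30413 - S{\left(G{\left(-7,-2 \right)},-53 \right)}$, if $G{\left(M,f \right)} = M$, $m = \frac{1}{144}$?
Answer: $- \frac{634536831}{20864} \approx -30413.0$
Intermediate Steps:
$m = \frac{1}{144} \approx 0.0069444$
$o = -145$ ($o = 10 - 155 = -145$)
$h = 16$ ($h = -54 + 70 = 16$)
$y = 16$
$u = - \frac{1}{20864}$ ($u = \frac{1}{16 - 145 \frac{1}{\frac{1}{144}}} = \frac{1}{16 - 20880} = \frac{1}{-20864} = - \frac{1}{20864} \approx -4.7929 \cdot 10^{-5}$)
$S{\left(c,j \right)} = - \frac{1}{20864}$
$-30413 - S{\left(G{\left(-7,-2 \right)},-53 \right)} = -30413 - - \frac{1}{20864} = -30413 + \frac{1}{20864} = - \frac{634536831}{20864}$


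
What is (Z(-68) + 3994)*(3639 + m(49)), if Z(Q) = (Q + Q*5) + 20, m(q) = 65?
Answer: 13356624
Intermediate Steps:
Z(Q) = 20 + 6*Q (Z(Q) = (Q + 5*Q) + 20 = 6*Q + 20 = 20 + 6*Q)
(Z(-68) + 3994)*(3639 + m(49)) = ((20 + 6*(-68)) + 3994)*(3639 + 65) = ((20 - 408) + 3994)*3704 = (-388 + 3994)*3704 = 3606*3704 = 13356624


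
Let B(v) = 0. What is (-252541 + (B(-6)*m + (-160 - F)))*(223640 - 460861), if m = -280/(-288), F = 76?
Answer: 59964012717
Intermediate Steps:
m = 35/36 (m = -280*(-1/288) = 35/36 ≈ 0.97222)
(-252541 + (B(-6)*m + (-160 - F)))*(223640 - 460861) = (-252541 + (0*(35/36) + (-160 - 1*76)))*(223640 - 460861) = (-252541 + (0 + (-160 - 76)))*(-237221) = (-252541 + (0 - 236))*(-237221) = (-252541 - 236)*(-237221) = -252777*(-237221) = 59964012717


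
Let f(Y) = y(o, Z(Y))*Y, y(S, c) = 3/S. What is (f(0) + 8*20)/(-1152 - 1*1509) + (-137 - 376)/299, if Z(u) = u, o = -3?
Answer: -1412933/795639 ≈ -1.7758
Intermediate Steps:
f(Y) = -Y (f(Y) = (3/(-3))*Y = (3*(-⅓))*Y = -Y)
(f(0) + 8*20)/(-1152 - 1*1509) + (-137 - 376)/299 = (-1*0 + 8*20)/(-1152 - 1*1509) + (-137 - 376)/299 = (0 + 160)/(-1152 - 1509) - 513*1/299 = 160/(-2661) - 513/299 = 160*(-1/2661) - 513/299 = -160/2661 - 513/299 = -1412933/795639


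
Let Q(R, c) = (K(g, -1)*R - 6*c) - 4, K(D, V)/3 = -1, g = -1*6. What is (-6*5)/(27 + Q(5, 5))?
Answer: 15/11 ≈ 1.3636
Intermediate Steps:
g = -6
K(D, V) = -3 (K(D, V) = 3*(-1) = -3)
Q(R, c) = -4 - 6*c - 3*R (Q(R, c) = (-3*R - 6*c) - 4 = (-6*c - 3*R) - 4 = -4 - 6*c - 3*R)
(-6*5)/(27 + Q(5, 5)) = (-6*5)/(27 + (-4 - 6*5 - 3*5)) = -30/(27 + (-4 - 30 - 15)) = -30/(27 - 49) = -30/(-22) = -30*(-1/22) = 15/11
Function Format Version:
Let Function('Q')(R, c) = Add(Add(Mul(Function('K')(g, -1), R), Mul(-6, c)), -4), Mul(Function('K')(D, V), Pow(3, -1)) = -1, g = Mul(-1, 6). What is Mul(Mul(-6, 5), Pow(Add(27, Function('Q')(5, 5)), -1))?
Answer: Rational(15, 11) ≈ 1.3636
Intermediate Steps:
g = -6
Function('K')(D, V) = -3 (Function('K')(D, V) = Mul(3, -1) = -3)
Function('Q')(R, c) = Add(-4, Mul(-6, c), Mul(-3, R)) (Function('Q')(R, c) = Add(Add(Mul(-3, R), Mul(-6, c)), -4) = Add(Add(Mul(-6, c), Mul(-3, R)), -4) = Add(-4, Mul(-6, c), Mul(-3, R)))
Mul(Mul(-6, 5), Pow(Add(27, Function('Q')(5, 5)), -1)) = Mul(Mul(-6, 5), Pow(Add(27, Add(-4, Mul(-6, 5), Mul(-3, 5))), -1)) = Mul(-30, Pow(Add(27, Add(-4, -30, -15)), -1)) = Mul(-30, Pow(Add(27, -49), -1)) = Mul(-30, Pow(-22, -1)) = Mul(-30, Rational(-1, 22)) = Rational(15, 11)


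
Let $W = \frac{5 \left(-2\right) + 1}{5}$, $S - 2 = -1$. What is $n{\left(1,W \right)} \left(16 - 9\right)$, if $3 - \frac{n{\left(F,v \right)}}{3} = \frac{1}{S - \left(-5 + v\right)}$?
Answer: $\frac{784}{13} \approx 60.308$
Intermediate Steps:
$S = 1$ ($S = 2 - 1 = 1$)
$W = - \frac{9}{5}$ ($W = \left(-10 + 1\right) \frac{1}{5} = \left(-9\right) \frac{1}{5} = - \frac{9}{5} \approx -1.8$)
$n{\left(F,v \right)} = 9 - \frac{3}{6 - v}$ ($n{\left(F,v \right)} = 9 - \frac{3}{1 - \left(-5 + v\right)} = 9 - \frac{3}{6 - v}$)
$n{\left(1,W \right)} \left(16 - 9\right) = \frac{3 \left(17 - - \frac{27}{5}\right)}{6 - - \frac{9}{5}} \left(16 - 9\right) = \frac{3 \left(17 + \frac{27}{5}\right)}{6 + \frac{9}{5}} \cdot 7 = 3 \frac{1}{\frac{39}{5}} \cdot \frac{112}{5} \cdot 7 = 3 \cdot \frac{5}{39} \cdot \frac{112}{5} \cdot 7 = \frac{112}{13} \cdot 7 = \frac{784}{13}$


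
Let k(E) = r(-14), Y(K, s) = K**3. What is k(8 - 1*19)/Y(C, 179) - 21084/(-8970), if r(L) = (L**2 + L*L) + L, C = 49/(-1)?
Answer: 58979068/25126465 ≈ 2.3473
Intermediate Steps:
C = -49 (C = 49*(-1) = -49)
r(L) = L + 2*L**2 (r(L) = (L**2 + L**2) + L = 2*L**2 + L = L + 2*L**2)
k(E) = 378 (k(E) = -14*(1 + 2*(-14)) = -14*(1 - 28) = -14*(-27) = 378)
k(8 - 1*19)/Y(C, 179) - 21084/(-8970) = 378/((-49)**3) - 21084/(-8970) = 378/(-117649) - 21084*(-1/8970) = 378*(-1/117649) + 3514/1495 = -54/16807 + 3514/1495 = 58979068/25126465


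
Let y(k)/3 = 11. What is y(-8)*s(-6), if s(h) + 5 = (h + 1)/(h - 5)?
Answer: -150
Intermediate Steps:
y(k) = 33 (y(k) = 3*11 = 33)
s(h) = -5 + (1 + h)/(-5 + h) (s(h) = -5 + (h + 1)/(h - 5) = -5 + (1 + h)/(-5 + h))
y(-8)*s(-6) = 33*(2*(13 - 2*(-6))/(-5 - 6)) = 33*(2*(13 + 12)/(-11)) = 33*(2*(-1/11)*25) = 33*(-50/11) = -150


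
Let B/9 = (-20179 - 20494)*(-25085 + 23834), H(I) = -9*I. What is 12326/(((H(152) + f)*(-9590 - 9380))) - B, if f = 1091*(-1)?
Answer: -10680753442598642/23323615 ≈ -4.5794e+8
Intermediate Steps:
B = 457937307 (B = 9*((-20179 - 20494)*(-25085 + 23834)) = 9*(-40673*(-1251)) = 9*50881923 = 457937307)
f = -1091
12326/(((H(152) + f)*(-9590 - 9380))) - B = 12326/(((-9*152 - 1091)*(-9590 - 9380))) - 1*457937307 = 12326/(((-1368 - 1091)*(-18970))) - 457937307 = 12326/((-2459*(-18970))) - 457937307 = 12326/46647230 - 457937307 = 12326*(1/46647230) - 457937307 = 6163/23323615 - 457937307 = -10680753442598642/23323615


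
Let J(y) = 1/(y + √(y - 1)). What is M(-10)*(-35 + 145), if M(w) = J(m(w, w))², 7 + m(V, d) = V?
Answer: 110/(17 - 3*I*√2)² ≈ 0.31629 + 0.16836*I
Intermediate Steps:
m(V, d) = -7 + V
J(y) = 1/(y + √(-1 + y))
M(w) = (-7 + w + √(-8 + w))⁻² (M(w) = (1/((-7 + w) + √(-1 + (-7 + w))))² = (1/((-7 + w) + √(-8 + w)))² = (1/(-7 + w + √(-8 + w)))² = (-7 + w + √(-8 + w))⁻²)
M(-10)*(-35 + 145) = (-35 + 145)/(-7 - 10 + √(-8 - 10))² = 110/(-7 - 10 + √(-18))² = 110/(-7 - 10 + 3*I*√2)² = 110/(-17 + 3*I*√2)²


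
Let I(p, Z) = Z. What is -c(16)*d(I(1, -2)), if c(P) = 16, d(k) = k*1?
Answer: 32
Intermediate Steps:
d(k) = k
-c(16)*d(I(1, -2)) = -16*(-2) = -1*(-32) = 32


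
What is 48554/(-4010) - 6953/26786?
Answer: -664224487/53705930 ≈ -12.368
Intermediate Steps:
48554/(-4010) - 6953/26786 = 48554*(-1/4010) - 6953*1/26786 = -24277/2005 - 6953/26786 = -664224487/53705930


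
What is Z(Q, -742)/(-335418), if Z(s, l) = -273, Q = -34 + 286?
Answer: 91/111806 ≈ 0.00081391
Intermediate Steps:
Q = 252
Z(Q, -742)/(-335418) = -273/(-335418) = -273*(-1/335418) = 91/111806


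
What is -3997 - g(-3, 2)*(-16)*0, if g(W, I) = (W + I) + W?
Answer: -3997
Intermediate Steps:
g(W, I) = I + 2*W (g(W, I) = (I + W) + W = I + 2*W)
-3997 - g(-3, 2)*(-16)*0 = -3997 - (2 + 2*(-3))*(-16)*0 = -3997 - (2 - 6)*(-16)*0 = -3997 - (-4*(-16))*0 = -3997 - 64*0 = -3997 - 1*0 = -3997 + 0 = -3997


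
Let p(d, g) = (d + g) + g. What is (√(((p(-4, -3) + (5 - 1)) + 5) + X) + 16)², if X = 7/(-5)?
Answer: 1268/5 + 64*I*√15/5 ≈ 253.6 + 49.574*I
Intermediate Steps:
X = -7/5 (X = 7*(-⅕) = -7/5 ≈ -1.4000)
p(d, g) = d + 2*g
(√(((p(-4, -3) + (5 - 1)) + 5) + X) + 16)² = (√((((-4 + 2*(-3)) + (5 - 1)) + 5) - 7/5) + 16)² = (√((((-4 - 6) + 4) + 5) - 7/5) + 16)² = (√(((-10 + 4) + 5) - 7/5) + 16)² = (√((-6 + 5) - 7/5) + 16)² = (√(-1 - 7/5) + 16)² = (√(-12/5) + 16)² = (2*I*√15/5 + 16)² = (16 + 2*I*√15/5)²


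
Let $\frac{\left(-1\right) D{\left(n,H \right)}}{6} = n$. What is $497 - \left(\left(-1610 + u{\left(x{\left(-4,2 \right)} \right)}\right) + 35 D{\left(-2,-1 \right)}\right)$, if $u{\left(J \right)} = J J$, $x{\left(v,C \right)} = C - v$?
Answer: $1651$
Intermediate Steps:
$D{\left(n,H \right)} = - 6 n$
$u{\left(J \right)} = J^{2}$
$497 - \left(\left(-1610 + u{\left(x{\left(-4,2 \right)} \right)}\right) + 35 D{\left(-2,-1 \right)}\right) = 497 - \left(\left(-1610 + \left(2 - -4\right)^{2}\right) + 35 \left(\left(-6\right) \left(-2\right)\right)\right) = 497 - \left(\left(-1610 + \left(2 + 4\right)^{2}\right) + 35 \cdot 12\right) = 497 - \left(\left(-1610 + 6^{2}\right) + 420\right) = 497 - \left(\left(-1610 + 36\right) + 420\right) = 497 - \left(-1574 + 420\right) = 497 - -1154 = 497 + 1154 = 1651$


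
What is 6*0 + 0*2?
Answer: 0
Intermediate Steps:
6*0 + 0*2 = 0 + 0 = 0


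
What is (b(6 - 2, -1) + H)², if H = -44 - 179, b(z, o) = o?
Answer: 50176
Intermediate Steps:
H = -223
(b(6 - 2, -1) + H)² = (-1 - 223)² = (-224)² = 50176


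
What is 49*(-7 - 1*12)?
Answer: -931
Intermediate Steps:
49*(-7 - 1*12) = 49*(-7 - 12) = 49*(-19) = -931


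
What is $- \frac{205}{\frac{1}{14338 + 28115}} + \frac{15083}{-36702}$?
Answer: $- \frac{319412566313}{36702} \approx -8.7029 \cdot 10^{6}$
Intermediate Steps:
$- \frac{205}{\frac{1}{14338 + 28115}} + \frac{15083}{-36702} = - \frac{205}{\frac{1}{42453}} + 15083 \left(- \frac{1}{36702}\right) = - 205 \frac{1}{\frac{1}{42453}} - \frac{15083}{36702} = \left(-205\right) 42453 - \frac{15083}{36702} = -8702865 - \frac{15083}{36702} = - \frac{319412566313}{36702}$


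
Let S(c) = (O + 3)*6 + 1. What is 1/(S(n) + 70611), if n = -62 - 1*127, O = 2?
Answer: 1/70642 ≈ 1.4156e-5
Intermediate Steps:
n = -189 (n = -62 - 127 = -189)
S(c) = 31 (S(c) = (2 + 3)*6 + 1 = 5*6 + 1 = 30 + 1 = 31)
1/(S(n) + 70611) = 1/(31 + 70611) = 1/70642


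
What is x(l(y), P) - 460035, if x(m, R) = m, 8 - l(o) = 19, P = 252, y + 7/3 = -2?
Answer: -460046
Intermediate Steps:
y = -13/3 (y = -7/3 - 2 = -13/3 ≈ -4.3333)
l(o) = -11 (l(o) = 8 - 1*19 = 8 - 19 = -11)
x(l(y), P) - 460035 = -11 - 460035 = -460046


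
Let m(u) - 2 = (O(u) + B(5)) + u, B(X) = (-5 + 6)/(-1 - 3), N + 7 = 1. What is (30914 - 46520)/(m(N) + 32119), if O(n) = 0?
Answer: -62424/128459 ≈ -0.48594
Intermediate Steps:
N = -6 (N = -7 + 1 = -6)
B(X) = -¼ (B(X) = 1/(-4) = 1*(-¼) = -¼)
m(u) = 7/4 + u (m(u) = 2 + ((0 - ¼) + u) = 2 + (-¼ + u) = 7/4 + u)
(30914 - 46520)/(m(N) + 32119) = (30914 - 46520)/((7/4 - 6) + 32119) = -15606/(-17/4 + 32119) = -15606/128459/4 = -15606*4/128459 = -62424/128459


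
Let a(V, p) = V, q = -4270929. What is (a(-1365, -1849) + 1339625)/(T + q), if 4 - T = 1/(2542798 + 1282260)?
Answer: -731274588440/2333790834093 ≈ -0.31334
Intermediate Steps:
T = 15300231/3825058 (T = 4 - 1/(2542798 + 1282260) = 4 - 1/3825058 = 15300231/3825058 ≈ 4.0000)
(a(-1365, -1849) + 1339625)/(T + q) = (-1365 + 1339625)/(15300231/3825058 - 4270929) = 1338260/(-16336535838651/3825058) = 1338260*(-3825058/16336535838651) = -731274588440/2333790834093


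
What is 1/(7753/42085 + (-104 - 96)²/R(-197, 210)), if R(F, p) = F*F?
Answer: 1633276765/1984286177 ≈ 0.82311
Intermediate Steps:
R(F, p) = F²
1/(7753/42085 + (-104 - 96)²/R(-197, 210)) = 1/(7753/42085 + (-104 - 96)²/((-197)²)) = 1/(7753*(1/42085) + (-200)²/38809) = 1/(7753/42085 + 40000*(1/38809)) = 1/(7753/42085 + 40000/38809) = 1/(1984286177/1633276765) = 1633276765/1984286177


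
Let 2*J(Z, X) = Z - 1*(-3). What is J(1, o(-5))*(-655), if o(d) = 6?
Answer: -1310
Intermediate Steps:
J(Z, X) = 3/2 + Z/2 (J(Z, X) = (Z - 1*(-3))/2 = (Z + 3)/2 = (3 + Z)/2 = 3/2 + Z/2)
J(1, o(-5))*(-655) = (3/2 + (1/2)*1)*(-655) = (3/2 + 1/2)*(-655) = 2*(-655) = -1310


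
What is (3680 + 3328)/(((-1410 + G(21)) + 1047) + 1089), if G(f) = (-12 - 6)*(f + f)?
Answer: -1168/5 ≈ -233.60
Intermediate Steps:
G(f) = -36*f
(3680 + 3328)/(((-1410 + G(21)) + 1047) + 1089) = (3680 + 3328)/(((-1410 - 36*21) + 1047) + 1089) = 7008/(((-1410 - 756) + 1047) + 1089) = 7008/((-2166 + 1047) + 1089) = 7008/(-1119 + 1089) = 7008/(-30) = 7008*(-1/30) = -1168/5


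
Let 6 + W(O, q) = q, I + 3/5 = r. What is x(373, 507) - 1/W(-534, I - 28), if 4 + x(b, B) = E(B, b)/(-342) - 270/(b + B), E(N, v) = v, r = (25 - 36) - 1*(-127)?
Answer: -3012017/556776 ≈ -5.4097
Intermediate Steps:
r = 116 (r = -11 + 127 = 116)
I = 577/5 (I = -⅗ + 116 = 577/5 ≈ 115.40)
W(O, q) = -6 + q
x(b, B) = -4 - 270/(B + b) - b/342 (x(b, B) = -4 + (b/(-342) - 270/(b + B)) = -4 + (b*(-1/342) - 270/(B + b)) = -4 + (-b/342 - 270/(B + b)) = -4 + (-270/(B + b) - b/342) = -4 - 270/(B + b) - b/342)
x(373, 507) - 1/W(-534, I - 28) = (-92340 - 1*373² - 1368*507 - 1368*373 - 1*507*373)/(342*(507 + 373)) - 1/(-6 + (577/5 - 28)) = (1/342)*(-92340 - 1*139129 - 693576 - 510264 - 189111)/880 - 1/(-6 + 437/5) = (1/342)*(1/880)*(-92340 - 139129 - 693576 - 510264 - 189111) - 1/407/5 = (1/342)*(1/880)*(-1624420) - 1*5/407 = -81221/15048 - 5/407 = -3012017/556776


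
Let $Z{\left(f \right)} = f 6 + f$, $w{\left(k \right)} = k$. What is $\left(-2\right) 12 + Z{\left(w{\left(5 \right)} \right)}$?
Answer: $11$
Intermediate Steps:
$Z{\left(f \right)} = 7 f$ ($Z{\left(f \right)} = 6 f + f = 7 f$)
$\left(-2\right) 12 + Z{\left(w{\left(5 \right)} \right)} = \left(-2\right) 12 + 7 \cdot 5 = -24 + 35 = 11$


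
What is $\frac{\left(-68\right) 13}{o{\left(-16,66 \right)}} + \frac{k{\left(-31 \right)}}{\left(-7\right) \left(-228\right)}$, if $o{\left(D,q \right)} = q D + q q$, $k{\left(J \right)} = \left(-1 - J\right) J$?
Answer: $- \frac{186661}{219450} \approx -0.85059$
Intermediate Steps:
$k{\left(J \right)} = J \left(-1 - J\right)$
$o{\left(D,q \right)} = q^{2} + D q$ ($o{\left(D,q \right)} = D q + q^{2} = q^{2} + D q$)
$\frac{\left(-68\right) 13}{o{\left(-16,66 \right)}} + \frac{k{\left(-31 \right)}}{\left(-7\right) \left(-228\right)} = \frac{\left(-68\right) 13}{66 \left(-16 + 66\right)} + \frac{\left(-1\right) \left(-31\right) \left(1 - 31\right)}{\left(-7\right) \left(-228\right)} = - \frac{884}{66 \cdot 50} + \frac{\left(-1\right) \left(-31\right) \left(-30\right)}{1596} = - \frac{884}{3300} - \frac{155}{266} = \left(-884\right) \frac{1}{3300} - \frac{155}{266} = - \frac{221}{825} - \frac{155}{266} = - \frac{186661}{219450}$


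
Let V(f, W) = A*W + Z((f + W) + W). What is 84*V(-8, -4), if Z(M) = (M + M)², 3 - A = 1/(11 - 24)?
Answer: 1104768/13 ≈ 84982.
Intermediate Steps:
A = 40/13 (A = 3 - 1/(11 - 24) = 3 - 1/(-13) = 3 - 1*(-1/13) = 3 + 1/13 = 40/13 ≈ 3.0769)
Z(M) = 4*M² (Z(M) = (2*M)² = 4*M²)
V(f, W) = 4*(f + 2*W)² + 40*W/13 (V(f, W) = 40*W/13 + 4*((f + W) + W)² = 40*W/13 + 4*((W + f) + W)² = 40*W/13 + 4*(f + 2*W)² = 4*(f + 2*W)² + 40*W/13)
84*V(-8, -4) = 84*(4*(-8 + 2*(-4))² + (40/13)*(-4)) = 84*(4*(-8 - 8)² - 160/13) = 84*(4*(-16)² - 160/13) = 84*(4*256 - 160/13) = 84*(1024 - 160/13) = 84*(13152/13) = 1104768/13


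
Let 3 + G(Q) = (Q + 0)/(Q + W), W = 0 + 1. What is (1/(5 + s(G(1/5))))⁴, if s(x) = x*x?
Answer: 1679616/48382841521 ≈ 3.4715e-5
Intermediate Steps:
W = 1
G(Q) = -3 + Q/(1 + Q) (G(Q) = -3 + (Q + 0)/(Q + 1) = -3 + Q/(1 + Q))
s(x) = x²
(1/(5 + s(G(1/5))))⁴ = (1/(5 + ((-3 - 2/5)/(1 + 1/5))²))⁴ = (1/(5 + ((-3 - 2*⅕)/(1 + ⅕))²))⁴ = (1/(5 + ((-3 - ⅖)/(6/5))²))⁴ = (1/(5 + ((⅚)*(-17/5))²))⁴ = (1/(5 + (-17/6)²))⁴ = (1/(5 + 289/36))⁴ = (1/(469/36))⁴ = (36/469)⁴ = 1679616/48382841521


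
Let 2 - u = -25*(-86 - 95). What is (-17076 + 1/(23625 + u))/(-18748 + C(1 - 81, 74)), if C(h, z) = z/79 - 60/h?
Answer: 51537348658/56578548085 ≈ 0.91090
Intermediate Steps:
u = -4523 (u = 2 - (-25)*(-86 - 95) = 2 - (-25)*(-181) = 2 - 1*4525 = 2 - 4525 = -4523)
C(h, z) = -60/h + z/79 (C(h, z) = z*(1/79) - 60/h = z/79 - 60/h = -60/h + z/79)
(-17076 + 1/(23625 + u))/(-18748 + C(1 - 81, 74)) = (-17076 + 1/(23625 - 4523))/(-18748 + (-60/(1 - 81) + (1/79)*74)) = (-17076 + 1/19102)/(-18748 + (-60/(-80) + 74/79)) = (-17076 + 1/19102)/(-18748 + (-60*(-1/80) + 74/79)) = -326185751/(19102*(-18748 + (¾ + 74/79))) = -326185751/(19102*(-18748 + 533/316)) = -326185751/(19102*(-5923835/316)) = -326185751/19102*(-316/5923835) = 51537348658/56578548085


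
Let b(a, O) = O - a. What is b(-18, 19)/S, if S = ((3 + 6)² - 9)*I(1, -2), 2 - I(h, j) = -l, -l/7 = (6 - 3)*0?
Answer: 37/144 ≈ 0.25694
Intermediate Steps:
l = 0 (l = -7*(6 - 3)*0 = -21*0 = -7*0 = 0)
I(h, j) = 2 (I(h, j) = 2 - (-1)*0 = 2 - 1*0 = 2 + 0 = 2)
S = 144 (S = ((3 + 6)² - 9)*2 = (9² - 9)*2 = (81 - 9)*2 = 72*2 = 144)
b(-18, 19)/S = (19 - 1*(-18))/144 = (19 + 18)*(1/144) = 37*(1/144) = 37/144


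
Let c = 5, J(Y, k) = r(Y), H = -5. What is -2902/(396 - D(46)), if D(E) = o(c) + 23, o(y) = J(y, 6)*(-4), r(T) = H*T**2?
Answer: 2902/127 ≈ 22.850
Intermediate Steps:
r(T) = -5*T**2
J(Y, k) = -5*Y**2
o(y) = 20*y**2 (o(y) = -5*y**2*(-4) = 20*y**2)
D(E) = 523 (D(E) = 20*5**2 + 23 = 20*25 + 23 = 500 + 23 = 523)
-2902/(396 - D(46)) = -2902/(396 - 1*523) = -2902/(396 - 523) = -2902/(-127) = -2902*(-1/127) = 2902/127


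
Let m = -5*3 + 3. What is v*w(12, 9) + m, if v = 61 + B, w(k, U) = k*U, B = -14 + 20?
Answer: 7224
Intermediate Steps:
B = 6
w(k, U) = U*k
v = 67 (v = 61 + 6 = 67)
m = -12 (m = -15 + 3 = -12)
v*w(12, 9) + m = 67*(9*12) - 12 = 67*108 - 12 = 7236 - 12 = 7224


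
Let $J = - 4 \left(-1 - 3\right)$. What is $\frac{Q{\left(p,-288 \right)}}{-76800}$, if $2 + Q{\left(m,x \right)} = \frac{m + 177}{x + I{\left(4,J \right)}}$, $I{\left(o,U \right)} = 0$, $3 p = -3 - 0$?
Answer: $\frac{47}{1382400} \approx 3.3999 \cdot 10^{-5}$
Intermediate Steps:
$J = 16$ ($J = \left(-4\right) \left(-4\right) = 16$)
$p = -1$ ($p = \frac{-3 - 0}{3} = \frac{-3 + 0}{3} = \frac{1}{3} \left(-3\right) = -1$)
$Q{\left(m,x \right)} = -2 + \frac{177 + m}{x}$ ($Q{\left(m,x \right)} = -2 + \frac{m + 177}{x + 0} = -2 + \frac{177 + m}{x}$)
$\frac{Q{\left(p,-288 \right)}}{-76800} = \frac{\frac{1}{-288} \left(177 - 1 - -576\right)}{-76800} = - \frac{177 - 1 + 576}{288} \left(- \frac{1}{76800}\right) = \left(- \frac{1}{288}\right) 752 \left(- \frac{1}{76800}\right) = \left(- \frac{47}{18}\right) \left(- \frac{1}{76800}\right) = \frac{47}{1382400}$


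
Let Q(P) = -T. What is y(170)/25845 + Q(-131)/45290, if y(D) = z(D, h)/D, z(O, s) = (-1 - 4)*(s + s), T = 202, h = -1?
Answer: -8870644/1989884085 ≈ -0.0044579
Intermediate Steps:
z(O, s) = -10*s
Q(P) = -202 (Q(P) = -1*202 = -202)
y(D) = 10/D (y(D) = (-10*(-1))/D = 10/D)
y(170)/25845 + Q(-131)/45290 = (10/170)/25845 - 202/45290 = (10*(1/170))*(1/25845) - 202*1/45290 = (1/17)*(1/25845) - 101/22645 = 1/439365 - 101/22645 = -8870644/1989884085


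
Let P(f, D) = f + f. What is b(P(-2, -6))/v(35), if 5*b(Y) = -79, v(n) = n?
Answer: -79/175 ≈ -0.45143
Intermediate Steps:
P(f, D) = 2*f
b(Y) = -79/5 (b(Y) = (1/5)*(-79) = -79/5)
b(P(-2, -6))/v(35) = -79/5/35 = -79/5*1/35 = -79/175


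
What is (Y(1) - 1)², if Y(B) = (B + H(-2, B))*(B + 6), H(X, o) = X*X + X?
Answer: 400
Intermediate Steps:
H(X, o) = X + X² (H(X, o) = X² + X = X + X²)
Y(B) = (2 + B)*(6 + B) (Y(B) = (B - 2*(1 - 2))*(B + 6) = (B - 2*(-1))*(6 + B) = (B + 2)*(6 + B) = (2 + B)*(6 + B))
(Y(1) - 1)² = ((12 + 1² + 8*1) - 1)² = ((12 + 1 + 8) - 1)² = (21 - 1)² = 20² = 400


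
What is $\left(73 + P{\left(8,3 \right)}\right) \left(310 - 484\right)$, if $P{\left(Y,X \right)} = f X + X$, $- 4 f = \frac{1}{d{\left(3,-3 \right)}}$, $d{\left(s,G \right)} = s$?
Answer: $- \frac{26361}{2} \approx -13181.0$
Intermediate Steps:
$f = - \frac{1}{12}$ ($f = - \frac{1}{4 \cdot 3} = \left(- \frac{1}{4}\right) \frac{1}{3} = - \frac{1}{12} \approx -0.083333$)
$P{\left(Y,X \right)} = \frac{11 X}{12}$ ($P{\left(Y,X \right)} = - \frac{X}{12} + X = \frac{11 X}{12}$)
$\left(73 + P{\left(8,3 \right)}\right) \left(310 - 484\right) = \left(73 + \frac{11}{12} \cdot 3\right) \left(310 - 484\right) = \left(73 + \frac{11}{4}\right) \left(-174\right) = \frac{303}{4} \left(-174\right) = - \frac{26361}{2}$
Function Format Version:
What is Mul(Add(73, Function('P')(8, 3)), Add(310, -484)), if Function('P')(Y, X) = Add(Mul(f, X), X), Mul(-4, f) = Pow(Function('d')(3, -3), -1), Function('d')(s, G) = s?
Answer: Rational(-26361, 2) ≈ -13181.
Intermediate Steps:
f = Rational(-1, 12) (f = Mul(Rational(-1, 4), Pow(3, -1)) = Mul(Rational(-1, 4), Rational(1, 3)) = Rational(-1, 12) ≈ -0.083333)
Function('P')(Y, X) = Mul(Rational(11, 12), X) (Function('P')(Y, X) = Add(Mul(Rational(-1, 12), X), X) = Mul(Rational(11, 12), X))
Mul(Add(73, Function('P')(8, 3)), Add(310, -484)) = Mul(Add(73, Mul(Rational(11, 12), 3)), Add(310, -484)) = Mul(Add(73, Rational(11, 4)), -174) = Mul(Rational(303, 4), -174) = Rational(-26361, 2)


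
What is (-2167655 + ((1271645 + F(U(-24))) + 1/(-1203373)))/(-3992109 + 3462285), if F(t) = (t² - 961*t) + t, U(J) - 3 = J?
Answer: 526721777279/318787948176 ≈ 1.6523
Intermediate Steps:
U(J) = 3 + J
F(t) = t² - 960*t
(-2167655 + ((1271645 + F(U(-24))) + 1/(-1203373)))/(-3992109 + 3462285) = (-2167655 + ((1271645 + (3 - 24)*(-960 + (3 - 24))) + 1/(-1203373)))/(-3992109 + 3462285) = (-2167655 + ((1271645 - 21*(-960 - 21)) - 1/1203373))/(-529824) = (-2167655 + ((1271645 - 21*(-981)) - 1/1203373))*(-1/529824) = (-2167655 + ((1271645 + 20601) - 1/1203373))*(-1/529824) = (-2167655 + (1292246 - 1/1203373))*(-1/529824) = (-2167655 + 1555053945757/1203373)*(-1/529824) = -1053443554558/1203373*(-1/529824) = 526721777279/318787948176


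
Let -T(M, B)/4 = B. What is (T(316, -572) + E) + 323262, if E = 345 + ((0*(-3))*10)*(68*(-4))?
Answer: 325895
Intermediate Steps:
T(M, B) = -4*B
E = 345 (E = 345 + (0*10)*(-272) = 345 + 0*(-272) = 345 + 0 = 345)
(T(316, -572) + E) + 323262 = (-4*(-572) + 345) + 323262 = (2288 + 345) + 323262 = 2633 + 323262 = 325895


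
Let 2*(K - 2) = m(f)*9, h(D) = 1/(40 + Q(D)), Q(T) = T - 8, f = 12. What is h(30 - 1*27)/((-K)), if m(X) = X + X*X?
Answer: -1/24640 ≈ -4.0584e-5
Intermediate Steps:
m(X) = X + X**2
Q(T) = -8 + T
h(D) = 1/(32 + D) (h(D) = 1/(40 + (-8 + D)) = 1/(32 + D))
K = 704 (K = 2 + ((12*(1 + 12))*9)/2 = 2 + ((12*13)*9)/2 = 2 + (156*9)/2 = 2 + (1/2)*1404 = 2 + 702 = 704)
h(30 - 1*27)/((-K)) = 1/((32 + (30 - 1*27))*((-1*704))) = 1/((32 + (30 - 27))*(-704)) = -1/704/(32 + 3) = -1/704/35 = (1/35)*(-1/704) = -1/24640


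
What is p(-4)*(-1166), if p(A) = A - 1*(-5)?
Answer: -1166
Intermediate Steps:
p(A) = 5 + A (p(A) = A + 5 = 5 + A)
p(-4)*(-1166) = (5 - 4)*(-1166) = 1*(-1166) = -1166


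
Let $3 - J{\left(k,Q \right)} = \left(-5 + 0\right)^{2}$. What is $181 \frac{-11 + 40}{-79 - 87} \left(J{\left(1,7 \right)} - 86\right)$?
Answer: $\frac{283446}{83} \approx 3415.0$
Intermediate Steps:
$J{\left(k,Q \right)} = -22$ ($J{\left(k,Q \right)} = 3 - \left(-5 + 0\right)^{2} = 3 - \left(-5\right)^{2} = 3 - 25 = -22$)
$181 \frac{-11 + 40}{-79 - 87} \left(J{\left(1,7 \right)} - 86\right) = 181 \frac{-11 + 40}{-79 - 87} \left(-22 - 86\right) = 181 \frac{29}{-166} \left(-22 - 86\right) = 181 \cdot 29 \left(- \frac{1}{166}\right) \left(-108\right) = 181 \left(- \frac{29}{166}\right) \left(-108\right) = \left(- \frac{5249}{166}\right) \left(-108\right) = \frac{283446}{83}$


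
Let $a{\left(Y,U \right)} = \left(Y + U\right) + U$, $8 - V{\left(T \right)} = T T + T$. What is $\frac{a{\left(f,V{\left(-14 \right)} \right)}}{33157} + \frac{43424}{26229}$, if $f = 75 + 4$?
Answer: $\frac{1432753967}{869674953} \approx 1.6475$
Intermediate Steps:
$V{\left(T \right)} = 8 - T - T^{2}$ ($V{\left(T \right)} = 8 - \left(T T + T\right) = 8 - \left(T^{2} + T\right) = 8 - \left(T + T^{2}\right) = 8 - T - T^{2}$)
$f = 79$
$a{\left(Y,U \right)} = Y + 2 U$ ($a{\left(Y,U \right)} = \left(U + Y\right) + U = Y + 2 U$)
$\frac{a{\left(f,V{\left(-14 \right)} \right)}}{33157} + \frac{43424}{26229} = \frac{79 + 2 \left(8 - -14 - \left(-14\right)^{2}\right)}{33157} + \frac{43424}{26229} = \left(79 + 2 \left(8 + 14 - 196\right)\right) \frac{1}{33157} + 43424 \cdot \frac{1}{26229} = \left(79 + 2 \left(8 + 14 - 196\right)\right) \frac{1}{33157} + \frac{43424}{26229} = \left(79 + 2 \left(-174\right)\right) \frac{1}{33157} + \frac{43424}{26229} = \left(79 - 348\right) \frac{1}{33157} + \frac{43424}{26229} = \left(-269\right) \frac{1}{33157} + \frac{43424}{26229} = - \frac{269}{33157} + \frac{43424}{26229} = \frac{1432753967}{869674953}$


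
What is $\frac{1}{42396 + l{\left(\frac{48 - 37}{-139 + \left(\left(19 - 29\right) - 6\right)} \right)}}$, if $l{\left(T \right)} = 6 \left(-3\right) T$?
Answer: $\frac{155}{6571578} \approx 2.3586 \cdot 10^{-5}$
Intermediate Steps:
$l{\left(T \right)} = - 18 T$
$\frac{1}{42396 + l{\left(\frac{48 - 37}{-139 + \left(\left(19 - 29\right) - 6\right)} \right)}} = \frac{1}{42396 - 18 \frac{48 - 37}{-139 + \left(\left(19 - 29\right) - 6\right)}} = \frac{1}{42396 - 18 \frac{11}{-139 - 16}} = \frac{1}{42396 - 18 \frac{11}{-155}} = \frac{1}{42396 - 18 \cdot 11 \left(- \frac{1}{155}\right)} = \frac{1}{42396 - - \frac{198}{155}} = \frac{1}{42396 + \frac{198}{155}} = \frac{1}{\frac{6571578}{155}} = \frac{155}{6571578}$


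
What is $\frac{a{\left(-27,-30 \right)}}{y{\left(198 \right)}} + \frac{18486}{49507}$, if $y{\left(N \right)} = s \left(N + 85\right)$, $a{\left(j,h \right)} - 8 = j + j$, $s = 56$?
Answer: $\frac{145344403}{392293468} \approx 0.3705$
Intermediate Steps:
$a{\left(j,h \right)} = 8 + 2 j$ ($a{\left(j,h \right)} = 8 + \left(j + j\right) = 8 + 2 j$)
$y{\left(N \right)} = 4760 + 56 N$ ($y{\left(N \right)} = 56 \left(N + 85\right) = 56 \left(85 + N\right) = 4760 + 56 N$)
$\frac{a{\left(-27,-30 \right)}}{y{\left(198 \right)}} + \frac{18486}{49507} = \frac{8 + 2 \left(-27\right)}{4760 + 56 \cdot 198} + \frac{18486}{49507} = \frac{8 - 54}{4760 + 11088} + 18486 \cdot \frac{1}{49507} = - \frac{46}{15848} + \frac{18486}{49507} = \left(-46\right) \frac{1}{15848} + \frac{18486}{49507} = - \frac{23}{7924} + \frac{18486}{49507} = \frac{145344403}{392293468}$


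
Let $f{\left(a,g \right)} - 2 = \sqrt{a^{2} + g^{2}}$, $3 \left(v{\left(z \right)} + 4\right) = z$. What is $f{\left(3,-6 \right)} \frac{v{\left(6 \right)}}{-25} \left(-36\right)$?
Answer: $- \frac{144}{25} - \frac{216 \sqrt{5}}{25} \approx -25.08$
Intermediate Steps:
$v{\left(z \right)} = -4 + \frac{z}{3}$
$f{\left(a,g \right)} = 2 + \sqrt{a^{2} + g^{2}}$
$f{\left(3,-6 \right)} \frac{v{\left(6 \right)}}{-25} \left(-36\right) = \left(2 + \sqrt{3^{2} + \left(-6\right)^{2}}\right) \frac{-4 + \frac{1}{3} \cdot 6}{-25} \left(-36\right) = \left(2 + \sqrt{9 + 36}\right) \left(-4 + 2\right) \left(- \frac{1}{25}\right) \left(-36\right) = \left(2 + \sqrt{45}\right) \left(\left(-2\right) \left(- \frac{1}{25}\right)\right) \left(-36\right) = \left(2 + 3 \sqrt{5}\right) \frac{2}{25} \left(-36\right) = \left(\frac{4}{25} + \frac{6 \sqrt{5}}{25}\right) \left(-36\right) = - \frac{144}{25} - \frac{216 \sqrt{5}}{25}$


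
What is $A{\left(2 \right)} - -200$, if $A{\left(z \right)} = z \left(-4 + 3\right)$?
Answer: $198$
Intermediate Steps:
$A{\left(z \right)} = - z$ ($A{\left(z \right)} = z \left(-1\right) = - z$)
$A{\left(2 \right)} - -200 = \left(-1\right) 2 - -200 = -2 + 200 = 198$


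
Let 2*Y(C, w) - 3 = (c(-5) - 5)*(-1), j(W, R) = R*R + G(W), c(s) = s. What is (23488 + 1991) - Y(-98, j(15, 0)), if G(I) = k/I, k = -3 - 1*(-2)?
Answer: 50945/2 ≈ 25473.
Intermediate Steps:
k = -1 (k = -3 + 2 = -1)
G(I) = -1/I
j(W, R) = R² - 1/W (j(W, R) = R*R - 1/W = R² - 1/W)
Y(C, w) = 13/2 (Y(C, w) = 3/2 + ((-5 - 5)*(-1))/2 = 3/2 + (-10*(-1))/2 = 3/2 + (½)*10 = 3/2 + 5 = 13/2)
(23488 + 1991) - Y(-98, j(15, 0)) = (23488 + 1991) - 1*13/2 = 25479 - 13/2 = 50945/2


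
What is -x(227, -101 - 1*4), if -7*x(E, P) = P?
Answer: -15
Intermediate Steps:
x(E, P) = -P/7
-x(227, -101 - 1*4) = -(-1)*(-101 - 1*4)/7 = -(-1)*(-101 - 4)/7 = -(-1)*(-105)/7 = -1*15 = -15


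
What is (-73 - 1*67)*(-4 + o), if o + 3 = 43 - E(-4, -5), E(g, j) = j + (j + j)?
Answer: -7140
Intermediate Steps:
E(g, j) = 3*j (E(g, j) = j + 2*j = 3*j)
o = 55 (o = -3 + (43 - 3*(-5)) = -3 + (43 - 1*(-15)) = -3 + (43 + 15) = -3 + 58 = 55)
(-73 - 1*67)*(-4 + o) = (-73 - 1*67)*(-4 + 55) = (-73 - 67)*51 = -140*51 = -7140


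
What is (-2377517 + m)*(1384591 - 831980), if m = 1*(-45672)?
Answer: -1339080896479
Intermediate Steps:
m = -45672
(-2377517 + m)*(1384591 - 831980) = (-2377517 - 45672)*(1384591 - 831980) = -2423189*552611 = -1339080896479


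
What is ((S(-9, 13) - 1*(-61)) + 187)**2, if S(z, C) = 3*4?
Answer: 67600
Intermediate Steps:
S(z, C) = 12
((S(-9, 13) - 1*(-61)) + 187)**2 = ((12 - 1*(-61)) + 187)**2 = ((12 + 61) + 187)**2 = (73 + 187)**2 = 260**2 = 67600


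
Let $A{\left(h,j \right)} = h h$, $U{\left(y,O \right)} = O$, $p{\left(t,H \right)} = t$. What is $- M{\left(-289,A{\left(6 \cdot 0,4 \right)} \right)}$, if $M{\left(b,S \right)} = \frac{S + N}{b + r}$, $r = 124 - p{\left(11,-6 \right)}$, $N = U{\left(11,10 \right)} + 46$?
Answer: $\frac{7}{22} \approx 0.31818$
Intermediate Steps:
$N = 56$ ($N = 10 + 46 = 56$)
$r = 113$ ($r = 124 - 11 = 113$)
$A{\left(h,j \right)} = h^{2}$
$M{\left(b,S \right)} = \frac{56 + S}{113 + b}$ ($M{\left(b,S \right)} = \frac{S + 56}{b + 113} = \frac{56 + S}{113 + b}$)
$- M{\left(-289,A{\left(6 \cdot 0,4 \right)} \right)} = - \frac{56 + \left(6 \cdot 0\right)^{2}}{113 - 289} = - \frac{56 + 0^{2}}{-176} = - \frac{\left(-1\right) \left(56 + 0\right)}{176} = - \frac{\left(-1\right) 56}{176} = \left(-1\right) \left(- \frac{7}{22}\right) = \frac{7}{22}$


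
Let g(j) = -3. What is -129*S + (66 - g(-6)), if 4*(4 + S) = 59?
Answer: -5271/4 ≈ -1317.8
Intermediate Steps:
S = 43/4 (S = -4 + (¼)*59 = -4 + 59/4 = 43/4 ≈ 10.750)
-129*S + (66 - g(-6)) = -129*43/4 + (66 - 1*(-3)) = -5547/4 + (66 + 3) = -5547/4 + 69 = -5271/4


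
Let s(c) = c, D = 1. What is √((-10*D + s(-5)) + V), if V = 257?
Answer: 11*√2 ≈ 15.556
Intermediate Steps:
√((-10*D + s(-5)) + V) = √((-10*1 - 5) + 257) = √((-10 - 5) + 257) = √(-15 + 257) = √242 = 11*√2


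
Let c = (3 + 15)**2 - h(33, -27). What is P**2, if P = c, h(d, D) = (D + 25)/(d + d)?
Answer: 114340249/1089 ≈ 1.0500e+5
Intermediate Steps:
h(d, D) = (25 + D)/(2*d) (h(d, D) = (25 + D)/((2*d)) = (25 + D)*(1/(2*d)) = (25 + D)/(2*d))
c = 10693/33 (c = (3 + 15)**2 - (25 - 27)/(2*33) = 18**2 - (-2)/(2*33) = 324 - 1*(-1/33) = 324 + 1/33 = 10693/33 ≈ 324.03)
P = 10693/33 ≈ 324.03
P**2 = (10693/33)**2 = 114340249/1089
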